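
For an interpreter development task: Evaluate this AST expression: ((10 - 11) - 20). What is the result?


Expression: ((10 - 11) - 20)
Evaluating step by step:
  10 - 11 = -1
  -1 - 20 = -21
Result: -21

-21


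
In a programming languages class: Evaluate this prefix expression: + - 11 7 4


Parsing prefix expression: + - 11 7 4
Step 1: Innermost operation '- 11 7'
  11 - 7 = 4
Step 2: Outer operation '+ [4] 4'
  4 + 4 = 8

8


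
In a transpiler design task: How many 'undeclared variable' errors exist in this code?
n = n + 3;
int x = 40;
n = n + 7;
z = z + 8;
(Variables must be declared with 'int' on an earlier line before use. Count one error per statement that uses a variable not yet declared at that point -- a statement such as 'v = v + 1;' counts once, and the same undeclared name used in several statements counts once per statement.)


Scanning code line by line:
  Line 1: use 'n' -> ERROR (undeclared)
  Line 2: declare 'x' -> declared = ['x']
  Line 3: use 'n' -> ERROR (undeclared)
  Line 4: use 'z' -> ERROR (undeclared)
Total undeclared variable errors: 3

3


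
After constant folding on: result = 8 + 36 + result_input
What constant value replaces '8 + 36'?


Identifying constant sub-expression:
  Original: result = 8 + 36 + result_input
  8 and 36 are both compile-time constants
  Evaluating: 8 + 36 = 44
  After folding: result = 44 + result_input

44


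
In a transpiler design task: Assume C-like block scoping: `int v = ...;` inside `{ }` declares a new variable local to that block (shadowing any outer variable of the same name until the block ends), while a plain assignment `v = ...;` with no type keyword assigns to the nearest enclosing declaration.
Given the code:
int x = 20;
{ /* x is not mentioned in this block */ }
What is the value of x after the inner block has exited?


Analyzing scoping rules:
Outer scope: declares x = 20
Inner block: x is neither redeclared nor assigned -> unchanged
After the block -> 20
Result: 20

20


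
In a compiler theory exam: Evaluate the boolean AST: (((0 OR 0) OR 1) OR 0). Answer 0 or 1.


Step 1: Evaluate inner node
  0 OR 0 = 0
Step 2: Evaluate next node
  0 OR 1 = 1
Step 3: Evaluate root node
  1 OR 0 = 1

1


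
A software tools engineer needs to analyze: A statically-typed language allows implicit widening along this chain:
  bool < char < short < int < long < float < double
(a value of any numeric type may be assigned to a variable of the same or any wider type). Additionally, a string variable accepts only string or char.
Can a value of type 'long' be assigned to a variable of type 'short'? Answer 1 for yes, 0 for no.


Target variable type: short
Source value type: long
Numeric ranks: long=4, short=2
Widening allowed iff rank(source) <= rank(target): 4 <= 2? No
Result: 0

0


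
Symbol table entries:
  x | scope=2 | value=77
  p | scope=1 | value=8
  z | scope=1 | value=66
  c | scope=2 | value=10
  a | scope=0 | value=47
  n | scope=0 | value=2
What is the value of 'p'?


Searching symbol table for 'p':
  x | scope=2 | value=77
  p | scope=1 | value=8 <- MATCH
  z | scope=1 | value=66
  c | scope=2 | value=10
  a | scope=0 | value=47
  n | scope=0 | value=2
Found 'p' at scope 1 with value 8

8


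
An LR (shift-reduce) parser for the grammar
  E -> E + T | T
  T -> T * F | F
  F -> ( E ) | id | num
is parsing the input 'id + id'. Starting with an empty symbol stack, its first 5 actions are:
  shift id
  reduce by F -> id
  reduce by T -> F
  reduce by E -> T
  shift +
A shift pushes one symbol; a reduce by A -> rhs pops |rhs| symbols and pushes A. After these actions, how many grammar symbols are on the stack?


Tracking the symbol stack through each action:
  Action 1: shift 'id' : push -> stack = [id] (size 1)
  Action 2: reduce by F -> id : pop 1, push F -> stack = [F] (size 1)
  Action 3: reduce by T -> F : pop 1, push T -> stack = [T] (size 1)
  Action 4: reduce by E -> T : pop 1, push E -> stack = [E] (size 1)
  Action 5: shift '+' : push -> stack = [E, +] (size 2)
Final stack size: 2

2


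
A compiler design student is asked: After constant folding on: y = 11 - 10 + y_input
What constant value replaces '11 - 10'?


Identifying constant sub-expression:
  Original: y = 11 - 10 + y_input
  11 and 10 are both compile-time constants
  Evaluating: 11 - 10 = 1
  After folding: y = 1 + y_input

1


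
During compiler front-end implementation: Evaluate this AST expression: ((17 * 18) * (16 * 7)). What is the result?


Expression: ((17 * 18) * (16 * 7))
Evaluating step by step:
  17 * 18 = 306
  16 * 7 = 112
  306 * 112 = 34272
Result: 34272

34272


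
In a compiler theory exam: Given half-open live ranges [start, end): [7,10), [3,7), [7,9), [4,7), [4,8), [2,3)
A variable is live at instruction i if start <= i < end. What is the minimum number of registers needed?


Live ranges:
  Var0: [7, 10)
  Var1: [3, 7)
  Var2: [7, 9)
  Var3: [4, 7)
  Var4: [4, 8)
  Var5: [2, 3)
Sweep-line events (position, delta, active):
  pos=2 start -> active=1
  pos=3 end -> active=0
  pos=3 start -> active=1
  pos=4 start -> active=2
  pos=4 start -> active=3
  pos=7 end -> active=2
  pos=7 end -> active=1
  pos=7 start -> active=2
  pos=7 start -> active=3
  pos=8 end -> active=2
  pos=9 end -> active=1
  pos=10 end -> active=0
Maximum simultaneous active: 3
Minimum registers needed: 3

3


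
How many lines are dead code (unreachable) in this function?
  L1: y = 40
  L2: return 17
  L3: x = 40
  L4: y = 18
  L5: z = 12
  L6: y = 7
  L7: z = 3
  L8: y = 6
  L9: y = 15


Analyzing control flow:
  L1: reachable (before return)
  L2: reachable (return statement)
  L3: DEAD (after return at L2)
  L4: DEAD (after return at L2)
  L5: DEAD (after return at L2)
  L6: DEAD (after return at L2)
  L7: DEAD (after return at L2)
  L8: DEAD (after return at L2)
  L9: DEAD (after return at L2)
Return at L2, total lines = 9
Dead lines: L3 through L9
Count: 7

7


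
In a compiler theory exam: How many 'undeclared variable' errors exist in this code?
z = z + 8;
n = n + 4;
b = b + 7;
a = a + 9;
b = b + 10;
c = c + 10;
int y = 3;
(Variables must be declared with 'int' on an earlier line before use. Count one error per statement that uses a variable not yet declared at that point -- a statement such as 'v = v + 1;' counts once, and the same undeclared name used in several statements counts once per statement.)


Scanning code line by line:
  Line 1: use 'z' -> ERROR (undeclared)
  Line 2: use 'n' -> ERROR (undeclared)
  Line 3: use 'b' -> ERROR (undeclared)
  Line 4: use 'a' -> ERROR (undeclared)
  Line 5: use 'b' -> ERROR (undeclared)
  Line 6: use 'c' -> ERROR (undeclared)
  Line 7: declare 'y' -> declared = ['y']
Total undeclared variable errors: 6

6


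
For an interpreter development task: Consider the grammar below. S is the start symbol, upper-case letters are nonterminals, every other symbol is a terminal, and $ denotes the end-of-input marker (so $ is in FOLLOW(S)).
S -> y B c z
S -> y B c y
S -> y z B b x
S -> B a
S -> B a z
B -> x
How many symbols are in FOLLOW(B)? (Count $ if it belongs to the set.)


S is the start symbol and does not occur in any rule body, so FOLLOW(S) = {$}.
Examining every occurrence of B in a rule body:
  S -> y B c z : B is followed by terminal 'c' -> add 'c'
  S -> y B c y : B is followed by terminal 'c' -> add 'c' (already in the set)
  S -> y z B b x : B is followed by terminal 'b' -> add 'b'
  S -> B a : B is followed by terminal 'a' -> add 'a'
  S -> B a z : B is followed by terminal 'a' -> add 'a' (already in the set)
  B -> x : B does not occur in the body -> contributes nothing
FOLLOW(B) = {a, b, c}
Count: 3

3


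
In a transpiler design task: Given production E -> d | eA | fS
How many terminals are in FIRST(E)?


Production: E -> d | eA | fS
Examining each alternative for leading terminals:
  E -> d : first terminal = 'd'
  E -> eA : first terminal = 'e'
  E -> fS : first terminal = 'f'
FIRST(E) = {d, e, f}
Count: 3

3


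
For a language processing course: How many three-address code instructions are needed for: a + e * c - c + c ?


Expression: a + e * c - c + c
Generating three-address code (respecting * over +/- precedence):
  Instruction 1: t1 = e * c
  Instruction 2: t2 = a + t1
  Instruction 3: t3 = t2 - c
  Instruction 4: t4 = t3 + c
Total instructions: 4

4


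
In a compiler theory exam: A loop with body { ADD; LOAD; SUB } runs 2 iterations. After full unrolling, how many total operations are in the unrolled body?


Loop body operations: ADD, LOAD, SUB (3 ops per iteration)
Unrolling 2 iterations:
  Iteration 1: ADD, LOAD, SUB (3 ops)
  Iteration 2: ADD, LOAD, SUB (3 ops)
Total: 2 iterations * 3 ops/iter = 6 operations

6


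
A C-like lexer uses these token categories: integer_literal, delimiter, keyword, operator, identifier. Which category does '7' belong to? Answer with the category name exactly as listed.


Token: '7'
Checking categories:
  identifier: no
  integer_literal: YES
  operator: no
  keyword: no
  delimiter: no
Category: integer_literal

integer_literal


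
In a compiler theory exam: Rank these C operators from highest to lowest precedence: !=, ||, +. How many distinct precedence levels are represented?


Looking up precedence for each operator:
  != -> precedence 3
  || -> precedence 1
  + -> precedence 5
Sorted highest to lowest: +, !=, ||
Distinct precedence values: [5, 3, 1]
Number of distinct levels: 3

3


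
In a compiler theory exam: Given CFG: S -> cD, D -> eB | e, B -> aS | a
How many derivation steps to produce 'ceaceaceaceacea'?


Grammar: S -> cD, D -> eB | e, B -> aS | a
Deriving 'ceaceaceaceacea':
Step 1: S -> cD => cD
Step 2: D -> eB => ceB
Step 3: B -> aS => ceaS
Step 4: S -> cD => ceacD
Step 5: D -> eB => ceaceB
Step 6: B -> aS => ceaceaS
Step 7: S -> cD => ceaceacD
Step 8: D -> eB => ceaceaceB
Step 9: B -> aS => ceaceaceaS
Step 10: S -> cD => ceaceaceacD
Step 11: D -> eB => ceaceaceaceB
Step 12: B -> aS => ceaceaceaceaS
Step 13: S -> cD => ceaceaceaceacD
Step 14: D -> eB => ceaceaceaceaceB
Step 15: B -> a => ceaceaceaceacea
Total derivation steps: 15

15


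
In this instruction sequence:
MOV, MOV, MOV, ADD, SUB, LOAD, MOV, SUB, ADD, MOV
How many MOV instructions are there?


Scanning instruction sequence for MOV:
  Position 1: MOV <- MATCH
  Position 2: MOV <- MATCH
  Position 3: MOV <- MATCH
  Position 4: ADD
  Position 5: SUB
  Position 6: LOAD
  Position 7: MOV <- MATCH
  Position 8: SUB
  Position 9: ADD
  Position 10: MOV <- MATCH
Matches at positions: [1, 2, 3, 7, 10]
Total MOV count: 5

5


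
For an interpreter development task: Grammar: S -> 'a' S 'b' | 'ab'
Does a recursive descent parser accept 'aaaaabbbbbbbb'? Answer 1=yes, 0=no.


Grammar accepts strings of the form a^n b^n (n >= 1)
Word: 'aaaaabbbbbbbb'
Counting: 5 a's and 8 b's
Check: 5 == 8? No
Mismatch: a-count != b-count
Rejected

0


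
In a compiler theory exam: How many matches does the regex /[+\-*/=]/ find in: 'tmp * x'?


Pattern: /[+\-*/=]/ (operators)
Input: 'tmp * x'
Scanning for matches:
  Match 1: '*'
Total matches: 1

1


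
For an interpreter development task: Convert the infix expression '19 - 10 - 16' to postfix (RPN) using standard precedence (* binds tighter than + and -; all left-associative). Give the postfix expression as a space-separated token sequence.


Applying the shunting-yard algorithm:
  Operand 19 -> output
  Push '-' onto operator stack -> op-stack: [-]
  Operand 10 -> output
  See '-' (prec 1); top '-' (prec 1) >= it -> pop '-' to output
  Push '-' onto operator stack -> op-stack: [-]
  Operand 16 -> output
  End of input: pop '-' to output
Postfix result: 19 10 - 16 -

19 10 - 16 -


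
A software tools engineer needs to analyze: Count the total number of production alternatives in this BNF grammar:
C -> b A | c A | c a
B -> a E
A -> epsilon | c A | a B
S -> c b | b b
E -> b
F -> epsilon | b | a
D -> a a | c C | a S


Counting alternatives per rule:
  C: 3 alternative(s)
  B: 1 alternative(s)
  A: 3 alternative(s)
  S: 2 alternative(s)
  E: 1 alternative(s)
  F: 3 alternative(s)
  D: 3 alternative(s)
Sum: 3 + 1 + 3 + 2 + 1 + 3 + 3 = 16

16


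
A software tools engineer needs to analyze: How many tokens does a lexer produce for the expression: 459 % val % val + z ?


Scanning '459 % val % val + z'
Token 1: '459' -> integer_literal
Token 2: '%' -> operator
Token 3: 'val' -> identifier
Token 4: '%' -> operator
Token 5: 'val' -> identifier
Token 6: '+' -> operator
Token 7: 'z' -> identifier
Total tokens: 7

7


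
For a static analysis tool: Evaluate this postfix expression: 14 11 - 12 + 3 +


Processing tokens left to right:
Push 14, Push 11
Pop 14 and 11, compute 14 - 11 = 3, push 3
Push 12
Pop 3 and 12, compute 3 + 12 = 15, push 15
Push 3
Pop 15 and 3, compute 15 + 3 = 18, push 18
Stack result: 18

18


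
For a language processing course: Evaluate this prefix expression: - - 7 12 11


Parsing prefix expression: - - 7 12 11
Step 1: Innermost operation '- 7 12'
  7 - 12 = -5
Step 2: Outer operation '- [-5] 11'
  -5 - 11 = -16

-16


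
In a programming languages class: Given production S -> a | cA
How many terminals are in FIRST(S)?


Production: S -> a | cA
Examining each alternative for leading terminals:
  S -> a : first terminal = 'a'
  S -> cA : first terminal = 'c'
FIRST(S) = {a, c}
Count: 2

2


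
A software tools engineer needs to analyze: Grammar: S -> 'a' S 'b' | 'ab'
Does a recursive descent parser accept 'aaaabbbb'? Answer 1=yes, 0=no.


Grammar accepts strings of the form a^n b^n (n >= 1)
Word: 'aaaabbbb'
Counting: 4 a's and 4 b's
Check: 4 == 4? Yes
Derivation (S -> aSb applied 3 time(s), then S -> ab): S => aSb => aaSbb => aaaSbbb => aaaabbbb
Accepted

1


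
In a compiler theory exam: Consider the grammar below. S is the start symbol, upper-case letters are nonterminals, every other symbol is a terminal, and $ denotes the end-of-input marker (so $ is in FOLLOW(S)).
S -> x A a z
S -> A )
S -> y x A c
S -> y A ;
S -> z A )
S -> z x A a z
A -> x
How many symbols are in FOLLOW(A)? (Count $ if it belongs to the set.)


S is the start symbol and does not occur in any rule body, so FOLLOW(S) = {$}.
Examining every occurrence of A in a rule body:
  S -> x A a z : A is followed by terminal 'a' -> add 'a'
  S -> A ) : A is followed by terminal ')' -> add ')'
  S -> y x A c : A is followed by terminal 'c' -> add 'c'
  S -> y A ; : A is followed by terminal ';' -> add ';'
  S -> z A ) : A is followed by terminal ')' -> add ')' (already in the set)
  S -> z x A a z : A is followed by terminal 'a' -> add 'a' (already in the set)
  A -> x : A does not occur in the body -> contributes nothing
FOLLOW(A) = {), ;, a, c}
Count: 4

4


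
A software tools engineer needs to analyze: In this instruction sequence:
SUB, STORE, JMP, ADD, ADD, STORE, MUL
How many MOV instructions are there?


Scanning instruction sequence for MOV:
  Position 1: SUB
  Position 2: STORE
  Position 3: JMP
  Position 4: ADD
  Position 5: ADD
  Position 6: STORE
  Position 7: MUL
Matches at positions: []
Total MOV count: 0

0


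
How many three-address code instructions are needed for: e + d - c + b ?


Expression: e + d - c + b
Generating three-address code (respecting * over +/- precedence):
  Instruction 1: t1 = e + d
  Instruction 2: t2 = t1 - c
  Instruction 3: t3 = t2 + b
Total instructions: 3

3


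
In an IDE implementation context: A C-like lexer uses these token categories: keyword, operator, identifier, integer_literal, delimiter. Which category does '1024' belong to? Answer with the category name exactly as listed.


Token: '1024'
Checking categories:
  identifier: no
  integer_literal: YES
  operator: no
  keyword: no
  delimiter: no
Category: integer_literal

integer_literal


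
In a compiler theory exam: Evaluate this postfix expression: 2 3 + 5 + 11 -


Processing tokens left to right:
Push 2, Push 3
Pop 2 and 3, compute 2 + 3 = 5, push 5
Push 5
Pop 5 and 5, compute 5 + 5 = 10, push 10
Push 11
Pop 10 and 11, compute 10 - 11 = -1, push -1
Stack result: -1

-1


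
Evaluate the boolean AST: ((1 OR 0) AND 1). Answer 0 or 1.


Step 1: Evaluate inner node
  1 OR 0 = 1
Step 2: Evaluate root node
  1 AND 1 = 1

1


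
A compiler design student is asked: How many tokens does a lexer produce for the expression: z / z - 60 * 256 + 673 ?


Scanning 'z / z - 60 * 256 + 673'
Token 1: 'z' -> identifier
Token 2: '/' -> operator
Token 3: 'z' -> identifier
Token 4: '-' -> operator
Token 5: '60' -> integer_literal
Token 6: '*' -> operator
Token 7: '256' -> integer_literal
Token 8: '+' -> operator
Token 9: '673' -> integer_literal
Total tokens: 9

9


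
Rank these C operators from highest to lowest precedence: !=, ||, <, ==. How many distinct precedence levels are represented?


Looking up precedence for each operator:
  != -> precedence 3
  || -> precedence 1
  < -> precedence 4
  == -> precedence 3
Sorted highest to lowest: <, !=, ==, ||
Distinct precedence values: [4, 3, 1]
Number of distinct levels: 3

3


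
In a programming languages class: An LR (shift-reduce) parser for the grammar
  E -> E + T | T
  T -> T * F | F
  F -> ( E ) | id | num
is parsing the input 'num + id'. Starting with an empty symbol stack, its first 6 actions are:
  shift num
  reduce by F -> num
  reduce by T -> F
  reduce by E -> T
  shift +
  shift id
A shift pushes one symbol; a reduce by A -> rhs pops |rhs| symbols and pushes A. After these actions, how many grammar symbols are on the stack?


Tracking the symbol stack through each action:
  Action 1: shift 'num' : push -> stack = [num] (size 1)
  Action 2: reduce by F -> num : pop 1, push F -> stack = [F] (size 1)
  Action 3: reduce by T -> F : pop 1, push T -> stack = [T] (size 1)
  Action 4: reduce by E -> T : pop 1, push E -> stack = [E] (size 1)
  Action 5: shift '+' : push -> stack = [E, +] (size 2)
  Action 6: shift 'id' : push -> stack = [E, +, id] (size 3)
Final stack size: 3

3


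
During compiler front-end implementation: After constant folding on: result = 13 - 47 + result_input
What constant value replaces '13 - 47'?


Identifying constant sub-expression:
  Original: result = 13 - 47 + result_input
  13 and 47 are both compile-time constants
  Evaluating: 13 - 47 = -34
  After folding: result = -34 + result_input

-34


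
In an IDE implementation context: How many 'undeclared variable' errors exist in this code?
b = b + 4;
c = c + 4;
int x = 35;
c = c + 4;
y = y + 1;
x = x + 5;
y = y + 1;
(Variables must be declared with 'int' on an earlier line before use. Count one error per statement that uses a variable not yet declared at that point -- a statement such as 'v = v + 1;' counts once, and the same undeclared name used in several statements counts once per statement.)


Scanning code line by line:
  Line 1: use 'b' -> ERROR (undeclared)
  Line 2: use 'c' -> ERROR (undeclared)
  Line 3: declare 'x' -> declared = ['x']
  Line 4: use 'c' -> ERROR (undeclared)
  Line 5: use 'y' -> ERROR (undeclared)
  Line 6: use 'x' -> OK (declared)
  Line 7: use 'y' -> ERROR (undeclared)
Total undeclared variable errors: 5

5


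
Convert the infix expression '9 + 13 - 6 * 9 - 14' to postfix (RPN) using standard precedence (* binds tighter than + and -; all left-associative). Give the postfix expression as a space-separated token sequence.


Applying the shunting-yard algorithm:
  Operand 9 -> output
  Push '+' onto operator stack -> op-stack: [+]
  Operand 13 -> output
  See '-' (prec 1); top '+' (prec 1) >= it -> pop '+' to output
  Push '-' onto operator stack -> op-stack: [-]
  Operand 6 -> output
  Push '*' onto operator stack -> op-stack: [-, *]
  Operand 9 -> output
  See '-' (prec 1); top '*' (prec 2) >= it -> pop '*' to output
  See '-' (prec 1); top '-' (prec 1) >= it -> pop '-' to output
  Push '-' onto operator stack -> op-stack: [-]
  Operand 14 -> output
  End of input: pop '-' to output
Postfix result: 9 13 + 6 9 * - 14 -

9 13 + 6 9 * - 14 -


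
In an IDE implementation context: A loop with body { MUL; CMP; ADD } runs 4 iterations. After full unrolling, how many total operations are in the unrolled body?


Loop body operations: MUL, CMP, ADD (3 ops per iteration)
Unrolling 4 iterations:
  Iteration 1: MUL, CMP, ADD (3 ops)
  Iteration 2: MUL, CMP, ADD (3 ops)
  Iteration 3: MUL, CMP, ADD (3 ops)
  Iteration 4: MUL, CMP, ADD (3 ops)
Total: 4 iterations * 3 ops/iter = 12 operations

12


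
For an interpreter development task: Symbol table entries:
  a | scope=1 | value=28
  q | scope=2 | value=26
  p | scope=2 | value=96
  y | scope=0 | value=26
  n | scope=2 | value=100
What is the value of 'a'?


Searching symbol table for 'a':
  a | scope=1 | value=28 <- MATCH
  q | scope=2 | value=26
  p | scope=2 | value=96
  y | scope=0 | value=26
  n | scope=2 | value=100
Found 'a' at scope 1 with value 28

28


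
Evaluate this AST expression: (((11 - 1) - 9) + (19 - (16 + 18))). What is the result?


Expression: (((11 - 1) - 9) + (19 - (16 + 18)))
Evaluating step by step:
  11 - 1 = 10
  10 - 9 = 1
  16 + 18 = 34
  19 - 34 = -15
  1 + -15 = -14
Result: -14

-14


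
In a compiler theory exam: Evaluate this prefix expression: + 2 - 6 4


Parsing prefix expression: + 2 - 6 4
Step 1: Innermost operation '- 6 4'
  6 - 4 = 2
Step 2: Outer operation '+ 2 [2]'
  2 + 2 = 4

4


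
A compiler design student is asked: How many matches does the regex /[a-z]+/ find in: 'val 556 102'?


Pattern: /[a-z]+/ (identifiers)
Input: 'val 556 102'
Scanning for matches:
  Match 1: 'val'
Total matches: 1

1


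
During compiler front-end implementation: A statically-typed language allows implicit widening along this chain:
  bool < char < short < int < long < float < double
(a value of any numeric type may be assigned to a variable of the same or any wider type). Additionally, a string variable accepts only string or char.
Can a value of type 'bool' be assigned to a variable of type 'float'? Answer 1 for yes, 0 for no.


Target variable type: float
Source value type: bool
Numeric ranks: bool=0, float=5
Widening allowed iff rank(source) <= rank(target): 0 <= 5? Yes
Result: 1

1


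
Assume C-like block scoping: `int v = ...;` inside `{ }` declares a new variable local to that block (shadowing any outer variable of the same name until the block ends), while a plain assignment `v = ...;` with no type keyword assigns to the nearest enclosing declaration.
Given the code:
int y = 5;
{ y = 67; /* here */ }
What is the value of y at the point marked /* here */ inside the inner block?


Analyzing scoping rules:
Outer scope: declares y = 5
Inner block: 'y = 67;' has no type keyword, so it is an assignment to the outer y (no shadowing)
Inside the block, after the assignment -> 67
Result: 67

67


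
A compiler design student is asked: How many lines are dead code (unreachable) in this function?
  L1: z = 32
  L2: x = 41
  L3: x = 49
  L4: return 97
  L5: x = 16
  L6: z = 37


Analyzing control flow:
  L1: reachable (before return)
  L2: reachable (before return)
  L3: reachable (before return)
  L4: reachable (return statement)
  L5: DEAD (after return at L4)
  L6: DEAD (after return at L4)
Return at L4, total lines = 6
Dead lines: L5 through L6
Count: 2

2


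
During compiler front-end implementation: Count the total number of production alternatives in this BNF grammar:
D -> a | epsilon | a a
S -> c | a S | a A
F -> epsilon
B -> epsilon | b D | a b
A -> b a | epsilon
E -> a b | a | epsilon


Counting alternatives per rule:
  D: 3 alternative(s)
  S: 3 alternative(s)
  F: 1 alternative(s)
  B: 3 alternative(s)
  A: 2 alternative(s)
  E: 3 alternative(s)
Sum: 3 + 3 + 1 + 3 + 2 + 3 = 15

15


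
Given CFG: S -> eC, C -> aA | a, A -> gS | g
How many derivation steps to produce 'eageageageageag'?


Grammar: S -> eC, C -> aA | a, A -> gS | g
Deriving 'eageageageageag':
Step 1: S -> eC => eC
Step 2: C -> aA => eaA
Step 3: A -> gS => eagS
Step 4: S -> eC => eageC
Step 5: C -> aA => eageaA
Step 6: A -> gS => eageagS
Step 7: S -> eC => eageageC
Step 8: C -> aA => eageageaA
Step 9: A -> gS => eageageagS
Step 10: S -> eC => eageageageC
Step 11: C -> aA => eageageageaA
Step 12: A -> gS => eageageageagS
Step 13: S -> eC => eageageageageC
Step 14: C -> aA => eageageageageaA
Step 15: A -> g => eageageageageag
Total derivation steps: 15

15


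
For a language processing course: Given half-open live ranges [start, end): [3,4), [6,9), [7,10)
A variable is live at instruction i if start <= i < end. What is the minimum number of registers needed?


Live ranges:
  Var0: [3, 4)
  Var1: [6, 9)
  Var2: [7, 10)
Sweep-line events (position, delta, active):
  pos=3 start -> active=1
  pos=4 end -> active=0
  pos=6 start -> active=1
  pos=7 start -> active=2
  pos=9 end -> active=1
  pos=10 end -> active=0
Maximum simultaneous active: 2
Minimum registers needed: 2

2


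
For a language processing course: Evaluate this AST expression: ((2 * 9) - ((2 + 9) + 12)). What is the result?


Expression: ((2 * 9) - ((2 + 9) + 12))
Evaluating step by step:
  2 * 9 = 18
  2 + 9 = 11
  11 + 12 = 23
  18 - 23 = -5
Result: -5

-5


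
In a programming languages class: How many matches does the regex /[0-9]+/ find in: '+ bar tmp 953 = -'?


Pattern: /[0-9]+/ (int literals)
Input: '+ bar tmp 953 = -'
Scanning for matches:
  Match 1: '953'
Total matches: 1

1


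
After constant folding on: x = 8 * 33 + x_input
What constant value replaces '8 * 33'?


Identifying constant sub-expression:
  Original: x = 8 * 33 + x_input
  8 and 33 are both compile-time constants
  Evaluating: 8 * 33 = 264
  After folding: x = 264 + x_input

264


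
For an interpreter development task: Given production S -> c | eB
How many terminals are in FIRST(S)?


Production: S -> c | eB
Examining each alternative for leading terminals:
  S -> c : first terminal = 'c'
  S -> eB : first terminal = 'e'
FIRST(S) = {c, e}
Count: 2

2


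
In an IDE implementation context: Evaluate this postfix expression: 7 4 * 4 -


Processing tokens left to right:
Push 7, Push 4
Pop 7 and 4, compute 7 * 4 = 28, push 28
Push 4
Pop 28 and 4, compute 28 - 4 = 24, push 24
Stack result: 24

24


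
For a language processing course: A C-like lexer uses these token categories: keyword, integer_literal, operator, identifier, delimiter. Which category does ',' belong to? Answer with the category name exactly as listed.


Token: ','
Checking categories:
  identifier: no
  integer_literal: no
  operator: no
  keyword: no
  delimiter: YES
Category: delimiter

delimiter


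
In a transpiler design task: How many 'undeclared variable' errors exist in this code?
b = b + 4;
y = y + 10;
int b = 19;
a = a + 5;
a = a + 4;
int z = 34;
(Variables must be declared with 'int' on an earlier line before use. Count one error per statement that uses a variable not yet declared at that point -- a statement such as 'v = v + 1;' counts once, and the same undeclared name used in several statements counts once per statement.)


Scanning code line by line:
  Line 1: use 'b' -> ERROR (undeclared)
  Line 2: use 'y' -> ERROR (undeclared)
  Line 3: declare 'b' -> declared = ['b']
  Line 4: use 'a' -> ERROR (undeclared)
  Line 5: use 'a' -> ERROR (undeclared)
  Line 6: declare 'z' -> declared = ['b', 'z']
Total undeclared variable errors: 4

4


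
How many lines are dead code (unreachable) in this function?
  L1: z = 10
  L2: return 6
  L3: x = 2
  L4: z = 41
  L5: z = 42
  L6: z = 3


Analyzing control flow:
  L1: reachable (before return)
  L2: reachable (return statement)
  L3: DEAD (after return at L2)
  L4: DEAD (after return at L2)
  L5: DEAD (after return at L2)
  L6: DEAD (after return at L2)
Return at L2, total lines = 6
Dead lines: L3 through L6
Count: 4

4


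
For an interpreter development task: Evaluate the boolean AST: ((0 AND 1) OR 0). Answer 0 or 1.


Step 1: Evaluate inner node
  0 AND 1 = 0
Step 2: Evaluate root node
  0 OR 0 = 0

0


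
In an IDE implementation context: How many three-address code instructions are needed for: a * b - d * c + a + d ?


Expression: a * b - d * c + a + d
Generating three-address code (respecting * over +/- precedence):
  Instruction 1: t1 = a * b
  Instruction 2: t2 = d * c
  Instruction 3: t3 = t1 - t2
  Instruction 4: t4 = t3 + a
  Instruction 5: t5 = t4 + d
Total instructions: 5

5


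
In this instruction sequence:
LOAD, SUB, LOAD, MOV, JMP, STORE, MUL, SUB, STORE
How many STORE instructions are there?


Scanning instruction sequence for STORE:
  Position 1: LOAD
  Position 2: SUB
  Position 3: LOAD
  Position 4: MOV
  Position 5: JMP
  Position 6: STORE <- MATCH
  Position 7: MUL
  Position 8: SUB
  Position 9: STORE <- MATCH
Matches at positions: [6, 9]
Total STORE count: 2

2


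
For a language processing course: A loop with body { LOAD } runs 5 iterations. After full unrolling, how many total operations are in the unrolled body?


Loop body operations: LOAD (1 op per iteration)
Unrolling 5 iterations:
  Iteration 1: LOAD (1 ops)
  Iteration 2: LOAD (1 ops)
  Iteration 3: LOAD (1 ops)
  Iteration 4: LOAD (1 ops)
  Iteration 5: LOAD (1 ops)
Total: 5 iterations * 1 ops/iter = 5 operations

5


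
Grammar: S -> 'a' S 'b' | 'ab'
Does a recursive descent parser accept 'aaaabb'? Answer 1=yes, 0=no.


Grammar accepts strings of the form a^n b^n (n >= 1)
Word: 'aaaabb'
Counting: 4 a's and 2 b's
Check: 4 == 2? No
Mismatch: a-count != b-count
Rejected

0


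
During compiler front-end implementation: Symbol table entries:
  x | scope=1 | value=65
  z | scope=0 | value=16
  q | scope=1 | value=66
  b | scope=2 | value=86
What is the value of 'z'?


Searching symbol table for 'z':
  x | scope=1 | value=65
  z | scope=0 | value=16 <- MATCH
  q | scope=1 | value=66
  b | scope=2 | value=86
Found 'z' at scope 0 with value 16

16


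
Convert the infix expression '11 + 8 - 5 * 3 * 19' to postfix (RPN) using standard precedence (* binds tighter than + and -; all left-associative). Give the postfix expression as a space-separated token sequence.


Applying the shunting-yard algorithm:
  Operand 11 -> output
  Push '+' onto operator stack -> op-stack: [+]
  Operand 8 -> output
  See '-' (prec 1); top '+' (prec 1) >= it -> pop '+' to output
  Push '-' onto operator stack -> op-stack: [-]
  Operand 5 -> output
  Push '*' onto operator stack -> op-stack: [-, *]
  Operand 3 -> output
  See '*' (prec 2); top '*' (prec 2) >= it -> pop '*' to output
  Push '*' onto operator stack -> op-stack: [-, *]
  Operand 19 -> output
  End of input: pop '*' to output
  End of input: pop '-' to output
Postfix result: 11 8 + 5 3 * 19 * -

11 8 + 5 3 * 19 * -


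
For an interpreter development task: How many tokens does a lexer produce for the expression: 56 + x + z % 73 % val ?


Scanning '56 + x + z % 73 % val'
Token 1: '56' -> integer_literal
Token 2: '+' -> operator
Token 3: 'x' -> identifier
Token 4: '+' -> operator
Token 5: 'z' -> identifier
Token 6: '%' -> operator
Token 7: '73' -> integer_literal
Token 8: '%' -> operator
Token 9: 'val' -> identifier
Total tokens: 9

9


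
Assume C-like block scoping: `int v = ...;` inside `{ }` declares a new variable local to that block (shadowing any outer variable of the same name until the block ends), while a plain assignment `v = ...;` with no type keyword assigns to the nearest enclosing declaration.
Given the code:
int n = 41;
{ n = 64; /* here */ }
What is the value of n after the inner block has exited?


Analyzing scoping rules:
Outer scope: declares n = 41
Inner block: 'n = 64;' has no type keyword, so it is an assignment to the outer n (no shadowing)
The assignment changed the outer variable itself, so the new value persists after the block -> 64
Result: 64

64


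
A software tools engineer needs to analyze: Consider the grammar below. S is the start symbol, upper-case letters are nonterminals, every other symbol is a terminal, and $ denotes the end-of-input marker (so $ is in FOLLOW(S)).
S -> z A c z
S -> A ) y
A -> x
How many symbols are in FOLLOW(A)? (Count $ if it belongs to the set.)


S is the start symbol and does not occur in any rule body, so FOLLOW(S) = {$}.
Examining every occurrence of A in a rule body:
  S -> z A c z : A is followed by terminal 'c' -> add 'c'
  S -> A ) y : A is followed by terminal ')' -> add ')'
  A -> x : A does not occur in the body -> contributes nothing
FOLLOW(A) = {), c}
Count: 2

2


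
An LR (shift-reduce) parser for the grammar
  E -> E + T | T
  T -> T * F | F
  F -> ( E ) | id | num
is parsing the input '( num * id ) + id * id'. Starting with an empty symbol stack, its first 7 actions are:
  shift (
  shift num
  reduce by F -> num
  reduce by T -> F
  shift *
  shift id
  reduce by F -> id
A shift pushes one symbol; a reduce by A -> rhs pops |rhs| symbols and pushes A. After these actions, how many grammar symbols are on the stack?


Tracking the symbol stack through each action:
  Action 1: shift '(' : push -> stack = [(] (size 1)
  Action 2: shift 'num' : push -> stack = [(, num] (size 2)
  Action 3: reduce by F -> num : pop 1, push F -> stack = [(, F] (size 2)
  Action 4: reduce by T -> F : pop 1, push T -> stack = [(, T] (size 2)
  Action 5: shift '*' : push -> stack = [(, T, *] (size 3)
  Action 6: shift 'id' : push -> stack = [(, T, *, id] (size 4)
  Action 7: reduce by F -> id : pop 1, push F -> stack = [(, T, *, F] (size 4)
Final stack size: 4

4


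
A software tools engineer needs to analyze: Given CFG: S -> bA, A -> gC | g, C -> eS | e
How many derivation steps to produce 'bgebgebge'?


Grammar: S -> bA, A -> gC | g, C -> eS | e
Deriving 'bgebgebge':
Step 1: S -> bA => bA
Step 2: A -> gC => bgC
Step 3: C -> eS => bgeS
Step 4: S -> bA => bgebA
Step 5: A -> gC => bgebgC
Step 6: C -> eS => bgebgeS
Step 7: S -> bA => bgebgebA
Step 8: A -> gC => bgebgebgC
Step 9: C -> e => bgebgebge
Total derivation steps: 9

9


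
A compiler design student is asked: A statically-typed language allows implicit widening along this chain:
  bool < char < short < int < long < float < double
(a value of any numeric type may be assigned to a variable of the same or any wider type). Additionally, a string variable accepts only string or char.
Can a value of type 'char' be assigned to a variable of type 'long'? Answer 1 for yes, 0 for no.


Target variable type: long
Source value type: char
Numeric ranks: char=1, long=4
Widening allowed iff rank(source) <= rank(target): 1 <= 4? Yes
Result: 1

1


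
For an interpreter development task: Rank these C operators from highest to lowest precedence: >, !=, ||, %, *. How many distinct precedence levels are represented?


Looking up precedence for each operator:
  > -> precedence 4
  != -> precedence 3
  || -> precedence 1
  % -> precedence 6
  * -> precedence 6
Sorted highest to lowest: %, *, >, !=, ||
Distinct precedence values: [6, 4, 3, 1]
Number of distinct levels: 4

4


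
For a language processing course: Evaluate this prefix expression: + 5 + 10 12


Parsing prefix expression: + 5 + 10 12
Step 1: Innermost operation '+ 10 12'
  10 + 12 = 22
Step 2: Outer operation '+ 5 [22]'
  5 + 22 = 27

27


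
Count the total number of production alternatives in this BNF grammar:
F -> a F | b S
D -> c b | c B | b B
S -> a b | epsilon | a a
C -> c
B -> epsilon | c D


Counting alternatives per rule:
  F: 2 alternative(s)
  D: 3 alternative(s)
  S: 3 alternative(s)
  C: 1 alternative(s)
  B: 2 alternative(s)
Sum: 2 + 3 + 3 + 1 + 2 = 11

11


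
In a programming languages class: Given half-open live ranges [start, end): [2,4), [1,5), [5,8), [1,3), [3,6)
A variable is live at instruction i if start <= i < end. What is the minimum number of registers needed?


Live ranges:
  Var0: [2, 4)
  Var1: [1, 5)
  Var2: [5, 8)
  Var3: [1, 3)
  Var4: [3, 6)
Sweep-line events (position, delta, active):
  pos=1 start -> active=1
  pos=1 start -> active=2
  pos=2 start -> active=3
  pos=3 end -> active=2
  pos=3 start -> active=3
  pos=4 end -> active=2
  pos=5 end -> active=1
  pos=5 start -> active=2
  pos=6 end -> active=1
  pos=8 end -> active=0
Maximum simultaneous active: 3
Minimum registers needed: 3

3


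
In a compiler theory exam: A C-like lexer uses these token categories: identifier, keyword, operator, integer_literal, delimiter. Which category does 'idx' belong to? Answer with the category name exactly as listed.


Token: 'idx'
Checking categories:
  identifier: YES
  integer_literal: no
  operator: no
  keyword: no
  delimiter: no
Category: identifier

identifier


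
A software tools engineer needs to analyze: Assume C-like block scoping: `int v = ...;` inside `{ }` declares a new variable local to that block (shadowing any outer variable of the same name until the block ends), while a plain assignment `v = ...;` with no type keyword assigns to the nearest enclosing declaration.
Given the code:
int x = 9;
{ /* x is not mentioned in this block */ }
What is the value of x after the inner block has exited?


Analyzing scoping rules:
Outer scope: declares x = 9
Inner block: x is neither redeclared nor assigned -> unchanged
After the block -> 9
Result: 9

9


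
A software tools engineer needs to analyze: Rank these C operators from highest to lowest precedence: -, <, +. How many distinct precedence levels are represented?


Looking up precedence for each operator:
  - -> precedence 5
  < -> precedence 4
  + -> precedence 5
Sorted highest to lowest: -, +, <
Distinct precedence values: [5, 4]
Number of distinct levels: 2

2


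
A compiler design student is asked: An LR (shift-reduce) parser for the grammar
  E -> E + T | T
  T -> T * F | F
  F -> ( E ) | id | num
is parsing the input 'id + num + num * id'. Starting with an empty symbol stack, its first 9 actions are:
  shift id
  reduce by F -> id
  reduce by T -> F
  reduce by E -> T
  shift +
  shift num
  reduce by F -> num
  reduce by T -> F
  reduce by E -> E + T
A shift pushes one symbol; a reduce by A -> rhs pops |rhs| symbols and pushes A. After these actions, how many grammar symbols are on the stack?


Tracking the symbol stack through each action:
  Action 1: shift 'id' : push -> stack = [id] (size 1)
  Action 2: reduce by F -> id : pop 1, push F -> stack = [F] (size 1)
  Action 3: reduce by T -> F : pop 1, push T -> stack = [T] (size 1)
  Action 4: reduce by E -> T : pop 1, push E -> stack = [E] (size 1)
  Action 5: shift '+' : push -> stack = [E, +] (size 2)
  Action 6: shift 'num' : push -> stack = [E, +, num] (size 3)
  Action 7: reduce by F -> num : pop 1, push F -> stack = [E, +, F] (size 3)
  Action 8: reduce by T -> F : pop 1, push T -> stack = [E, +, T] (size 3)
  Action 9: reduce by E -> E + T : pop 3, push E -> stack = [E] (size 1)
Final stack size: 1

1


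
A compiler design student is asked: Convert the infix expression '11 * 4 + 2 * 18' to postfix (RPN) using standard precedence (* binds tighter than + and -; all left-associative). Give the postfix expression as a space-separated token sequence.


Applying the shunting-yard algorithm:
  Operand 11 -> output
  Push '*' onto operator stack -> op-stack: [*]
  Operand 4 -> output
  See '+' (prec 1); top '*' (prec 2) >= it -> pop '*' to output
  Push '+' onto operator stack -> op-stack: [+]
  Operand 2 -> output
  Push '*' onto operator stack -> op-stack: [+, *]
  Operand 18 -> output
  End of input: pop '*' to output
  End of input: pop '+' to output
Postfix result: 11 4 * 2 18 * +

11 4 * 2 18 * +


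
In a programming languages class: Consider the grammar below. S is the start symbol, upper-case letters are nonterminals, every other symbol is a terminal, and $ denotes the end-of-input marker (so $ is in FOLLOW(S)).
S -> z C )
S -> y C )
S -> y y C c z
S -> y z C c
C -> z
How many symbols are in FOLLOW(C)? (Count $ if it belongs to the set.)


S is the start symbol and does not occur in any rule body, so FOLLOW(S) = {$}.
Examining every occurrence of C in a rule body:
  S -> z C ) : C is followed by terminal ')' -> add ')'
  S -> y C ) : C is followed by terminal ')' -> add ')' (already in the set)
  S -> y y C c z : C is followed by terminal 'c' -> add 'c'
  S -> y z C c : C is followed by terminal 'c' -> add 'c' (already in the set)
  C -> z : C does not occur in the body -> contributes nothing
FOLLOW(C) = {), c}
Count: 2

2
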